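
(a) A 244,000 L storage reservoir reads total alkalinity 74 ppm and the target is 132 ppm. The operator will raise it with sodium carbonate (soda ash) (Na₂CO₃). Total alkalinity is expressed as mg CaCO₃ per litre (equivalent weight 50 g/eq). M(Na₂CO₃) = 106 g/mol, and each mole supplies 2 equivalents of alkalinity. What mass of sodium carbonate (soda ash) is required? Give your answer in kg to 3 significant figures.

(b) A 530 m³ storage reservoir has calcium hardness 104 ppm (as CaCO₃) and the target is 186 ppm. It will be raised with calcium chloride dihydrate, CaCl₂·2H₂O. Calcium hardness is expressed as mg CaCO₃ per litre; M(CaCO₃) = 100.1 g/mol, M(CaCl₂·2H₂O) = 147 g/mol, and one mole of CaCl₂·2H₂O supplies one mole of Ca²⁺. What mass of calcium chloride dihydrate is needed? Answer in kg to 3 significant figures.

(a) 15.0 kg; (b) 63.8 kg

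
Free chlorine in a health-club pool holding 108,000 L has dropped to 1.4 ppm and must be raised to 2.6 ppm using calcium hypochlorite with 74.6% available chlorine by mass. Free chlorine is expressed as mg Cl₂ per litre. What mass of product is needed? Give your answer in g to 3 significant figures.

Chlorine deficit: 2.6 − 1.4 = 1.2 ppm = 1.2 mg/L as Cl₂.
Cl₂ equivalent needed: 1.2 mg/L × 108,000 L = 129,600 mg = 129.6 g.
Product at 74.6% available chlorine: 129.6 / 0.746 = 173.7 g.

174 g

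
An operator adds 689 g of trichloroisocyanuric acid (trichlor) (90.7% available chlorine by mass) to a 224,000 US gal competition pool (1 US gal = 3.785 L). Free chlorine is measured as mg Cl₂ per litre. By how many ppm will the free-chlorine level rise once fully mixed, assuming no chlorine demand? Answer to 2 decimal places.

Volume: 224,000 US gal × 3.785 L/gal = 847,840 L.
Available chlorine delivered: 689 g × 0.907 = 624.9 g as Cl₂.
Concentration rise: 624.9 g / 847,840 L = 0.7371 mg/L = 0.74 ppm.

0.74 ppm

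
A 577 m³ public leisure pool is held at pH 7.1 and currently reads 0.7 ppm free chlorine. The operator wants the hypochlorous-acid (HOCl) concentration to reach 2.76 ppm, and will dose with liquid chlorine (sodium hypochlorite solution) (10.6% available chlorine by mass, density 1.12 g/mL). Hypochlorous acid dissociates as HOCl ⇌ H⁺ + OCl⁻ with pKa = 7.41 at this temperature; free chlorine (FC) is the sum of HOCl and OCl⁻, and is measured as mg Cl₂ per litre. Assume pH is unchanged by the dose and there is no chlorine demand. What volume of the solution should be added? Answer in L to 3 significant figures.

16.6 L

Volume: 577 m³ = 577,000 L.
[OCl⁻]/[HOCl] = 10^(pH − pKa) = 10^(7.1 − 7.41) = 0.4898; fraction as HOCl = 1/(1 + 0.4898) = 0.6712.
Free chlorine required for 2.76 ppm HOCl: 2.76 / 0.6712 = 4.112 ppm.
FC to add: 4.112 − 0.7 = 3.412 mg/L as Cl₂.
Cl₂ equivalent: 3.412 mg/L × 577,000 L = 1969 g.
Product at 10.6% available Cl: 1969 / 0.106 = 18,570 g.
Volume: 18,570 g ÷ 1.12 g/mL = 16,580 mL.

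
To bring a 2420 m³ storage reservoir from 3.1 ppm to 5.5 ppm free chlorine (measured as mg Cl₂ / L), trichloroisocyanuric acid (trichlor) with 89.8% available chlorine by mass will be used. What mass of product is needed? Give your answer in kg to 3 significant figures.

Volume: 2420 m³ = 2,420,000 L.
Chlorine deficit: 5.5 − 3.1 = 2.4 ppm = 2.4 mg/L as Cl₂.
Cl₂ equivalent needed: 2.4 mg/L × 2,420,000 L = 5,808,000 mg = 5808 g.
Product at 89.8% available chlorine: 5808 / 0.898 = 6468 g.

6.47 kg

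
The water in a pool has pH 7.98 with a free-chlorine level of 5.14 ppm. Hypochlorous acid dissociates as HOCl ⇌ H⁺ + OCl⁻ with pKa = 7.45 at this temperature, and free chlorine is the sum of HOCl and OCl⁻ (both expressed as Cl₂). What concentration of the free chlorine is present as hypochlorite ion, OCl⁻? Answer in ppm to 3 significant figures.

3.97 ppm

[OCl⁻]/[HOCl] = 10^(pH − pKa) = 10^(7.98 − 7.45) = 10^0.53 = 3.388.
Fraction as HOCl = 1 / (1 + 3.388) = 0.2279.
OCl⁻ = (1 − 0.2279) × 5.14 ppm = 3.969 ppm.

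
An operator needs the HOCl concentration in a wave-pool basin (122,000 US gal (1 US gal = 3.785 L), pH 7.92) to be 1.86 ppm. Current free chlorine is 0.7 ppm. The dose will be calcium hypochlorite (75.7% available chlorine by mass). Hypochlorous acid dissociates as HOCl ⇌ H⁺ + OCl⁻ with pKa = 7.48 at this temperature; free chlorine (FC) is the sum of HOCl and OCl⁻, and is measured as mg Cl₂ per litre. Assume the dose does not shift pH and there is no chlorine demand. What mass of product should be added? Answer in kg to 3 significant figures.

3.83 kg

Volume: 122,000 US gal × 3.785 L/gal = 461,770 L.
[OCl⁻]/[HOCl] = 10^(pH − pKa) = 10^(7.92 − 7.48) = 2.754; fraction as HOCl = 1/(1 + 2.754) = 0.2664.
Free chlorine required for 1.86 ppm HOCl: 1.86 / 0.2664 = 6.983 ppm.
FC to add: 6.983 − 0.7 = 6.283 mg/L as Cl₂.
Cl₂ equivalent: 6.283 mg/L × 461,770 L = 2901 g.
Product at 75.7% available Cl: 2901 / 0.757 = 3833 g.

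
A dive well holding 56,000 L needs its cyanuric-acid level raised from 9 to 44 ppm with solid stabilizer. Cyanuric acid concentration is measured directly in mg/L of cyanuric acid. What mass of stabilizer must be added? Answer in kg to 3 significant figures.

1.96 kg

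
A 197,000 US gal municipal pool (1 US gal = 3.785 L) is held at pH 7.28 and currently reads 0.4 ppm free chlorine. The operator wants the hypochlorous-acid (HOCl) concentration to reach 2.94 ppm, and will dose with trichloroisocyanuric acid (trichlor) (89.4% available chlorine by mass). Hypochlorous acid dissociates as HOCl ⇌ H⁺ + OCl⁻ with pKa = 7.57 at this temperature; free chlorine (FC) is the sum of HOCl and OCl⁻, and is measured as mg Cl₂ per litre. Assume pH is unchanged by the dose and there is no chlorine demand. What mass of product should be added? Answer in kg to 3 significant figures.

Volume: 197,000 US gal × 3.785 L/gal = 745,645 L.
[OCl⁻]/[HOCl] = 10^(pH − pKa) = 10^(7.28 − 7.57) = 0.5129; fraction as HOCl = 1/(1 + 0.5129) = 0.661.
Free chlorine required for 2.94 ppm HOCl: 2.94 / 0.661 = 4.448 ppm.
FC to add: 4.448 − 0.4 = 4.048 mg/L as Cl₂.
Cl₂ equivalent: 4.048 mg/L × 745,645 L = 3018 g.
Product at 89.4% available Cl: 3018 / 0.894 = 3376 g.

3.38 kg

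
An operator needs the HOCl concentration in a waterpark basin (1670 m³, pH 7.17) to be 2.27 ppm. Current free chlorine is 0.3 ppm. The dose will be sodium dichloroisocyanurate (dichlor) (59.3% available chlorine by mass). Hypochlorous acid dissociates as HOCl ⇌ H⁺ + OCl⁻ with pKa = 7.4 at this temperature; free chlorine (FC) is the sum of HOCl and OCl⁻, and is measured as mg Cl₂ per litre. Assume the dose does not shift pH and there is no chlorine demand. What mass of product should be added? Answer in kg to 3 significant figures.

Volume: 1670 m³ = 1,670,000 L.
[OCl⁻]/[HOCl] = 10^(pH − pKa) = 10^(7.17 − 7.4) = 0.5888; fraction as HOCl = 1/(1 + 0.5888) = 0.6294.
Free chlorine required for 2.27 ppm HOCl: 2.27 / 0.6294 = 3.607 ppm.
FC to add: 3.607 − 0.3 = 3.307 mg/L as Cl₂.
Cl₂ equivalent: 3.307 mg/L × 1,670,000 L = 5522 g.
Product at 59.3% available Cl: 5522 / 0.593 = 9312 g.

9.31 kg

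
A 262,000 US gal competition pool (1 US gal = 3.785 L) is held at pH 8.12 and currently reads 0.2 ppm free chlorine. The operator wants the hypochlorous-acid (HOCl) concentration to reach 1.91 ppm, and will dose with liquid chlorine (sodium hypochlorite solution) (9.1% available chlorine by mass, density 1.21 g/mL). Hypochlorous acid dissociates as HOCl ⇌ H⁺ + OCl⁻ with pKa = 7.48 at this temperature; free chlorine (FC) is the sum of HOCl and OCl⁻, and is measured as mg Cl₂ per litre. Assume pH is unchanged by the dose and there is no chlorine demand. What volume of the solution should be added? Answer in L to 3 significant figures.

Volume: 262,000 US gal × 3.785 L/gal = 991,670 L.
[OCl⁻]/[HOCl] = 10^(pH − pKa) = 10^(8.12 − 7.48) = 4.365; fraction as HOCl = 1/(1 + 4.365) = 0.1864.
Free chlorine required for 1.91 ppm HOCl: 1.91 / 0.1864 = 10.25 ppm.
FC to add: 10.25 − 0.2 = 10.05 mg/L as Cl₂.
Cl₂ equivalent: 10.05 mg/L × 991,670 L = 9964 g.
Product at 9.1% available Cl: 9964 / 0.091 = 109,500 g.
Volume: 109,500 g ÷ 1.21 g/mL = 90,490 mL.

90.5 L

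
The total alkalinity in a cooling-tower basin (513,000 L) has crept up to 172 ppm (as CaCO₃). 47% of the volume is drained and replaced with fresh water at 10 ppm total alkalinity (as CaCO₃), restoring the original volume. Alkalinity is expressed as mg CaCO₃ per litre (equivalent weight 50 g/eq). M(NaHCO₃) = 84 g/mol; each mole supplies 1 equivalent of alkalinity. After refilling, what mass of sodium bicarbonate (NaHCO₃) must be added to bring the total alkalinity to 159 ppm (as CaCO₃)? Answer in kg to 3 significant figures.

54.4 kg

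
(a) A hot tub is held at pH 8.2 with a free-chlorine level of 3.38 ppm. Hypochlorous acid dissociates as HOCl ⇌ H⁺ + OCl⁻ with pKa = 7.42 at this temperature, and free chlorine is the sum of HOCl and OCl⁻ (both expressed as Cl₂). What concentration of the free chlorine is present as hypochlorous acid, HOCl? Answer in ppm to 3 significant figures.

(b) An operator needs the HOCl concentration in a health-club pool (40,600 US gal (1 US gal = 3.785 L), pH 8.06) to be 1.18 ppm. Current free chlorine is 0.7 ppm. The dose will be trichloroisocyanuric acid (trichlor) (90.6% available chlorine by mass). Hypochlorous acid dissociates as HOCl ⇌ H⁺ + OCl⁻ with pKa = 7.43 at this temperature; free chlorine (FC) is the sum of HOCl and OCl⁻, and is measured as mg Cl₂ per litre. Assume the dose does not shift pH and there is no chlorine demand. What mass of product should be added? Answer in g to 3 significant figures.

(a) [OCl⁻]/[HOCl] = 10^(pH − pKa) = 10^(8.2 − 7.42) = 10^0.78 = 6.026.
(a) Fraction as HOCl = 1 / (1 + 6.026) = 0.1423.
(a) HOCl = 0.1423 × 3.38 ppm = 0.4811 ppm.

(b) Volume: 40,600 US gal × 3.785 L/gal = 153,671 L.
(b) [OCl⁻]/[HOCl] = 10^(pH − pKa) = 10^(8.06 − 7.43) = 4.266; fraction as HOCl = 1/(1 + 4.266) = 0.1899.
(b) Free chlorine required for 1.18 ppm HOCl: 1.18 / 0.1899 = 6.214 ppm.
(b) FC to add: 6.214 − 0.7 = 5.514 mg/L as Cl₂.
(b) Cl₂ equivalent: 5.514 mg/L × 153,671 L = 847.3 g.
(b) Product at 90.6% available Cl: 847.3 / 0.906 = 935.2 g.

(a) 0.481 ppm; (b) 935 g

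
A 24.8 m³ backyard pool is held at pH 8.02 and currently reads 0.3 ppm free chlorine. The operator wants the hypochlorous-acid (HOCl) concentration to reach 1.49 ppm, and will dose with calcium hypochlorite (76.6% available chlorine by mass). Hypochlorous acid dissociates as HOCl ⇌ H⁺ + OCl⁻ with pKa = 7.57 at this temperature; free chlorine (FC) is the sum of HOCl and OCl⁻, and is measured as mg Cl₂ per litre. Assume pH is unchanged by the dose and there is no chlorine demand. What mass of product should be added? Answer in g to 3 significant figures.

174 g

Volume: 24.8 m³ = 24,800 L.
[OCl⁻]/[HOCl] = 10^(pH − pKa) = 10^(8.02 − 7.57) = 2.818; fraction as HOCl = 1/(1 + 2.818) = 0.2619.
Free chlorine required for 1.49 ppm HOCl: 1.49 / 0.2619 = 5.689 ppm.
FC to add: 5.689 − 0.3 = 5.389 mg/L as Cl₂.
Cl₂ equivalent: 5.389 mg/L × 24,800 L = 133.7 g.
Product at 76.6% available Cl: 133.7 / 0.766 = 174.5 g.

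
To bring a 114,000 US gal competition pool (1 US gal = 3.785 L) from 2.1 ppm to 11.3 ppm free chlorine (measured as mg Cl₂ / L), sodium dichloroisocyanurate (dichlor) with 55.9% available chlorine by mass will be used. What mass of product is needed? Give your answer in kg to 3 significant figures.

Volume: 114,000 US gal × 3.785 L/gal = 431,490 L.
Chlorine deficit: 11.3 − 2.1 = 9.2 ppm = 9.2 mg/L as Cl₂.
Cl₂ equivalent needed: 9.2 mg/L × 431,490 L = 3,970,000 mg = 3970 g.
Product at 55.9% available chlorine: 3970 / 0.559 = 7101 g.

7.10 kg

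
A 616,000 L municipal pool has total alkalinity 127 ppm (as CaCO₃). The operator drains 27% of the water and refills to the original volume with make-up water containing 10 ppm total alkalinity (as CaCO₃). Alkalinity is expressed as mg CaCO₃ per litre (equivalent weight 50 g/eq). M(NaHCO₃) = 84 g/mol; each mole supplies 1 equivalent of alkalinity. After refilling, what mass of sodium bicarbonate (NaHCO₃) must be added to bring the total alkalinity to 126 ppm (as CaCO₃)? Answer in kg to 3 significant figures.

31.7 kg

After draining 27% and refilling: 127 × 0.73 + 10 × 0.27 = 95.41 ppm.
Deficit to target: 126 − 95.41 = 30.59 mg/L.
As CaCO₃: 30.59 mg/L × 616,000 L = 18,840 g; ÷ 50 g/eq ÷ 1 = 376.9 mol NaHCO₃.
Mass: 376.9 × 84 = 31,660 g.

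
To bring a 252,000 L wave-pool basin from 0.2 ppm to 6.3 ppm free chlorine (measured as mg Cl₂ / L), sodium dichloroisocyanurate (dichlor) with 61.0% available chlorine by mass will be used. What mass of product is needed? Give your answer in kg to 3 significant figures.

Chlorine deficit: 6.3 − 0.2 = 6.1 ppm = 6.1 mg/L as Cl₂.
Cl₂ equivalent needed: 6.1 mg/L × 252,000 L = 1,537,000 mg = 1537 g.
Product at 61.0% available chlorine: 1537 / 0.61 = 2520 g.

2.52 kg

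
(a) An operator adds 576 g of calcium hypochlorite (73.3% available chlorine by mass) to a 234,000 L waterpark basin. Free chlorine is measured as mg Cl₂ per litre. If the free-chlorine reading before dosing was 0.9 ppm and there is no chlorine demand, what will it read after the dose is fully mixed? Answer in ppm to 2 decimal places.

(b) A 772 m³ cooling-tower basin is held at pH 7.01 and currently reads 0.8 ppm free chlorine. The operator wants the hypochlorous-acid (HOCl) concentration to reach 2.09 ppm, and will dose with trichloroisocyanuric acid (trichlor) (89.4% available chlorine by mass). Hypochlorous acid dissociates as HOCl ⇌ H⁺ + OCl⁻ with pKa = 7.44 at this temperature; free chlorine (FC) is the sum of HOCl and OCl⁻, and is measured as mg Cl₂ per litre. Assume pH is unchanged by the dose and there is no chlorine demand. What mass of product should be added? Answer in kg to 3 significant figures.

(a) 2.70 ppm; (b) 1.78 kg

(a) Available chlorine delivered: 576 g × 0.733 = 422.2 g as Cl₂.
(a) Concentration rise: 422.2 g / 234,000 L = 1.804 mg/L = 1.80 ppm.
(a) Final FC: 0.9 + 1.80 = 2.70 ppm.

(b) Volume: 772 m³ = 772,000 L.
(b) [OCl⁻]/[HOCl] = 10^(pH − pKa) = 10^(7.01 − 7.44) = 0.3715; fraction as HOCl = 1/(1 + 0.3715) = 0.7291.
(b) Free chlorine required for 2.09 ppm HOCl: 2.09 / 0.7291 = 2.867 ppm.
(b) FC to add: 2.867 − 0.8 = 2.067 mg/L as Cl₂.
(b) Cl₂ equivalent: 2.067 mg/L × 772,000 L = 1595 g.
(b) Product at 89.4% available Cl: 1595 / 0.894 = 1785 g.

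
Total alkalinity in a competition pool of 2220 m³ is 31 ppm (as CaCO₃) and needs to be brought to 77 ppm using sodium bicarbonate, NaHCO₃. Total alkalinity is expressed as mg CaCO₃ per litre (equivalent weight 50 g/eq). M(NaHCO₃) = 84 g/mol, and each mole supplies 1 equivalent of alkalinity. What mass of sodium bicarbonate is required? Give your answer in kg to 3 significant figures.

172 kg

Volume: 2220 m³ = 2,220,000 L.
Alkalinity to add: (77 − 31) = 46 mg/L as CaCO₃ × 2,220,000 L = 102,100 g as CaCO₃.
Equivalents: 102,100 g ÷ 50 g/eq = 2042 eq.
NaHCO₃ supplies 1 eq per mole → 2042 mol.
Mass: 2042 mol × 84 g/mol = 171,600 g.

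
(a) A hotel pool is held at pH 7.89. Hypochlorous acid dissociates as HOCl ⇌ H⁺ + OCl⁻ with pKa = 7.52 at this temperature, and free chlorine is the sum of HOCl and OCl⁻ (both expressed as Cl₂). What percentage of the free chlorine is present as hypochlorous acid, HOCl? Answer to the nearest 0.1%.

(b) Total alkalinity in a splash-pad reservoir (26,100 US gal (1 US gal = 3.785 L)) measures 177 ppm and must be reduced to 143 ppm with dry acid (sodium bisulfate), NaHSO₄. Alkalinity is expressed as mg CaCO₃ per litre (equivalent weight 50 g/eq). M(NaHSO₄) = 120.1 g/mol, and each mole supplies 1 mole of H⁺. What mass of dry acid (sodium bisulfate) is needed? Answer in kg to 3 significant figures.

(a) 29.9%; (b) 8.07 kg

(a) [OCl⁻]/[HOCl] = 10^(pH − pKa) = 10^(7.89 − 7.52) = 10^0.37 = 2.344.
(a) Fraction as HOCl = 1 / (1 + 2.344) = 0.299.

(b) Volume: 26,100 US gal × 3.785 L/gal = 98,788 L.
(b) Alkalinity to neutralize: (177 − 143) = 34 mg/L as CaCO₃ × 98,788 L = 3359 g as CaCO₃.
(b) Equivalents of H⁺ required: 3359 ÷ 50 g/eq = 67.18 eq = 67.18 mol NaHSO₄.
(b) Mass of NaHSO₄: 67.18 × 120.1 = 8068 g.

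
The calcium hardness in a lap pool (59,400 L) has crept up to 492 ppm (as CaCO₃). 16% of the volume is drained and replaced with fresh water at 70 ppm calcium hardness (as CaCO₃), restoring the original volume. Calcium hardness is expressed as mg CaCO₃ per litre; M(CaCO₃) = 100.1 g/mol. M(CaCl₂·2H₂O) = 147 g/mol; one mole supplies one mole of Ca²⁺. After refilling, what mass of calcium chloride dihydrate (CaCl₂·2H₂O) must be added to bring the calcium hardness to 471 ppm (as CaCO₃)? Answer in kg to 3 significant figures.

4.06 kg

After draining 16% and refilling: 492 × 0.84 + 70 × 0.16 = 424.48 ppm.
Deficit to target: 471 − 424.48 = 46.52 mg/L.
As CaCO₃: 46.52 mg/L × 59,400 L = 2763 g; ÷ 100.1 = 27.61 mol Ca²⁺.
Mass: 27.61 × 147 = 4058 g.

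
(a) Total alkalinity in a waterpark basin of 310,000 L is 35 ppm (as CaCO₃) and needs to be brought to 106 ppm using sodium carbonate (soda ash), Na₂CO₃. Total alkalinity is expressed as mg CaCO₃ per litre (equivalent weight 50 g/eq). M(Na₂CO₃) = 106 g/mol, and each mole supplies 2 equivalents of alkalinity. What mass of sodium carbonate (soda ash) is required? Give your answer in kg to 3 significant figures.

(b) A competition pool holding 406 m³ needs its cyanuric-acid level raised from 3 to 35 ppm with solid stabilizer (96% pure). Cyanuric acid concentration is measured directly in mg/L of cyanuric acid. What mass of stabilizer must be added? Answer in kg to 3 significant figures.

(a) Alkalinity to add: (106 − 35) = 71 mg/L as CaCO₃ × 310,000 L = 22,010 g as CaCO₃.
(a) Equivalents: 22,010 g ÷ 50 g/eq = 440.2 eq.
(a) Each mole of Na₂CO₃ supplies 2 eq, so 440.2 / 2 = 220.1 mol.
(a) Mass: 220.1 mol × 106 g/mol = 23,330 g.

(b) Volume: 406 m³ = 406,000 L.
(b) CYA to add: (35 − 3) = 32 mg/L × 406,000 L = 12,990 g cyanuric acid.
(b) At 96% purity: 12,990 / 0.96 = 13,530 g product.

(a) 23.3 kg; (b) 13.5 kg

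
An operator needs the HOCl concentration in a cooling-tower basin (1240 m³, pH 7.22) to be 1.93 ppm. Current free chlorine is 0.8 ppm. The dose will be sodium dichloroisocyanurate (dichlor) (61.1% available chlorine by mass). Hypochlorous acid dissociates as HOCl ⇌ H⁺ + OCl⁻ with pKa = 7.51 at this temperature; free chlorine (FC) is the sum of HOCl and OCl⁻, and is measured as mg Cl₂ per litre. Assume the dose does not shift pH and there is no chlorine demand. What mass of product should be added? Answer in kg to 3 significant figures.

4.30 kg

Volume: 1240 m³ = 1,240,000 L.
[OCl⁻]/[HOCl] = 10^(pH − pKa) = 10^(7.22 − 7.51) = 0.5129; fraction as HOCl = 1/(1 + 0.5129) = 0.661.
Free chlorine required for 1.93 ppm HOCl: 1.93 / 0.661 = 2.92 ppm.
FC to add: 2.92 − 0.8 = 2.12 mg/L as Cl₂.
Cl₂ equivalent: 2.12 mg/L × 1,240,000 L = 2629 g.
Product at 61.1% available Cl: 2629 / 0.611 = 4302 g.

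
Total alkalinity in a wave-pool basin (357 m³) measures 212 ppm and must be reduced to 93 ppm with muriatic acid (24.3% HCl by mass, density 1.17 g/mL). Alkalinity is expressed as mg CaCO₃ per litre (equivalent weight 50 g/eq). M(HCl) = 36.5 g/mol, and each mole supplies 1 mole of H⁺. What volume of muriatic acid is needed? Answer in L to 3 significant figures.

Volume: 357 m³ = 357,000 L.
Alkalinity to neutralize: (212 − 93) = 119 mg/L as CaCO₃ × 357,000 L = 42,480 g as CaCO₃.
Equivalents of H⁺ required: 42,480 ÷ 50 g/eq = 849.7 eq = 849.7 mol HCl.
Mass of HCl: 849.7 × 36.5 = 31,010 g.
Mass of 24.3% solution: 31,010 / 0.243 = 127,600 g.
Volume: 127,600 g ÷ 1.17 g/mL = 109,100 mL.

109 L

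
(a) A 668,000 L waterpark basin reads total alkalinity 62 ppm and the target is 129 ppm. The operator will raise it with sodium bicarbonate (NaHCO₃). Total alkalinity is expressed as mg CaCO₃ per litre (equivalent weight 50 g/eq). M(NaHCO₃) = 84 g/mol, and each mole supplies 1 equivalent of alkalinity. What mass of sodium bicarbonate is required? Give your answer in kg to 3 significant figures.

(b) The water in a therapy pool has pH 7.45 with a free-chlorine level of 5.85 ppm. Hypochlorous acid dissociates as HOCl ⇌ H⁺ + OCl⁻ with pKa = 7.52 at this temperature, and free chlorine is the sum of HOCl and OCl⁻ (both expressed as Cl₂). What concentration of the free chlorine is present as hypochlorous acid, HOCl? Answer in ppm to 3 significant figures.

(a) 75.2 kg; (b) 3.16 ppm

(a) Alkalinity to add: (129 − 62) = 67 mg/L as CaCO₃ × 668,000 L = 44,760 g as CaCO₃.
(a) Equivalents: 44,760 g ÷ 50 g/eq = 895.1 eq.
(a) NaHCO₃ supplies 1 eq per mole → 895.1 mol.
(a) Mass: 895.1 mol × 84 g/mol = 75,190 g.

(b) [OCl⁻]/[HOCl] = 10^(pH − pKa) = 10^(7.45 − 7.52) = 10^-0.07 = 0.8511.
(b) Fraction as HOCl = 1 / (1 + 0.8511) = 0.5402.
(b) HOCl = 0.5402 × 5.85 ppm = 3.16 ppm.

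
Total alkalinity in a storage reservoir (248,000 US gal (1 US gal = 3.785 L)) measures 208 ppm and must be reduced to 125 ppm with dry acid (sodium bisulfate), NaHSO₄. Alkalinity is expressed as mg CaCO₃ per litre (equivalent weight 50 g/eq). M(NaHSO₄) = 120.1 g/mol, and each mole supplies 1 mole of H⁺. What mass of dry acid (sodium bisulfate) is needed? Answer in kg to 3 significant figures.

187 kg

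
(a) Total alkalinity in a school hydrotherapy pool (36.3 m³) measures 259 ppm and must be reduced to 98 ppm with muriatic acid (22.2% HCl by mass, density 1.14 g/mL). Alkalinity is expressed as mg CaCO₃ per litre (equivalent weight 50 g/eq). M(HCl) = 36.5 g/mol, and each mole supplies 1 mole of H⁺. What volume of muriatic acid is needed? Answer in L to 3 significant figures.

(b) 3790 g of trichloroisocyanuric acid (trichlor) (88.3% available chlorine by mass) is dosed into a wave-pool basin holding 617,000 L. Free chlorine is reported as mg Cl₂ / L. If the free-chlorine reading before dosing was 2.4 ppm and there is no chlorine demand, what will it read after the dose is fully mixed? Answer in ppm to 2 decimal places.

(a) 16.9 L; (b) 7.82 ppm

(a) Volume: 36.3 m³ = 36,300 L.
(a) Alkalinity to neutralize: (259 − 98) = 161 mg/L as CaCO₃ × 36,300 L = 5844 g as CaCO₃.
(a) Equivalents of H⁺ required: 5844 ÷ 50 g/eq = 116.9 eq = 116.9 mol HCl.
(a) Mass of HCl: 116.9 × 36.5 = 4266 g.
(a) Mass of 22.2% solution: 4266 / 0.222 = 19,220 g.
(a) Volume: 19,220 g ÷ 1.14 g/mL = 16,860 mL.

(b) Available chlorine delivered: 3790 g × 0.883 = 3347 g as Cl₂.
(b) Concentration rise: 3347 g / 617,000 L = 5.424 mg/L = 5.42 ppm.
(b) Final FC: 2.4 + 5.42 = 7.82 ppm.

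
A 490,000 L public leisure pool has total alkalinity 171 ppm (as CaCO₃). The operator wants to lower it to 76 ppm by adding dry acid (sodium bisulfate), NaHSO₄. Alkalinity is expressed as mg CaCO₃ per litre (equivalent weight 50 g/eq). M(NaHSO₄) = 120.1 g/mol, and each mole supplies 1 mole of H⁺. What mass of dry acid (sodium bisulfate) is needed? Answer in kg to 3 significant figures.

Alkalinity to neutralize: (171 − 76) = 95 mg/L as CaCO₃ × 490,000 L = 46,550 g as CaCO₃.
Equivalents of H⁺ required: 46,550 ÷ 50 g/eq = 931 eq = 931 mol NaHSO₄.
Mass of NaHSO₄: 931 × 120.1 = 111,800 g.

112 kg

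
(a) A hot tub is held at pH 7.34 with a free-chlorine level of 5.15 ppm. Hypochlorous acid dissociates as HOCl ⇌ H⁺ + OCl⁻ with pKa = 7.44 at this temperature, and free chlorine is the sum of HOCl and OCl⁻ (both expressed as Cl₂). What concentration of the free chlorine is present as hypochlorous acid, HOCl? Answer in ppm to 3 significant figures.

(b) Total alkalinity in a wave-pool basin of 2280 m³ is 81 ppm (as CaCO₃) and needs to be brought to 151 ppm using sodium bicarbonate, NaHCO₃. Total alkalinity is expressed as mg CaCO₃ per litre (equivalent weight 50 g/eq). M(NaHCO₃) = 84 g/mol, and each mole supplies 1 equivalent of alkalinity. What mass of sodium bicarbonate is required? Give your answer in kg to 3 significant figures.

(a) [OCl⁻]/[HOCl] = 10^(pH − pKa) = 10^(7.34 − 7.44) = 10^-0.10 = 0.7943.
(a) Fraction as HOCl = 1 / (1 + 0.7943) = 0.5573.
(a) HOCl = 0.5573 × 5.15 ppm = 2.87 ppm.

(b) Volume: 2280 m³ = 2,280,000 L.
(b) Alkalinity to add: (151 − 81) = 70 mg/L as CaCO₃ × 2,280,000 L = 159,600 g as CaCO₃.
(b) Equivalents: 159,600 g ÷ 50 g/eq = 3192 eq.
(b) NaHCO₃ supplies 1 eq per mole → 3192 mol.
(b) Mass: 3192 mol × 84 g/mol = 268,100 g.

(a) 2.87 ppm; (b) 268 kg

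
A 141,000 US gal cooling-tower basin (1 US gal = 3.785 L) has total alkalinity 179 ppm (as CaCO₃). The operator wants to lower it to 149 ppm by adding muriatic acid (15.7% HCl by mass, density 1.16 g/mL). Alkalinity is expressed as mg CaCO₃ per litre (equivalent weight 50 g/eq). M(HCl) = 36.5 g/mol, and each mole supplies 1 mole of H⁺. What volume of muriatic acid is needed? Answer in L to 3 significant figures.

64.2 L

Volume: 141,000 US gal × 3.785 L/gal = 533,685 L.
Alkalinity to neutralize: (179 − 149) = 30 mg/L as CaCO₃ × 533,685 L = 16,010 g as CaCO₃.
Equivalents of H⁺ required: 16,010 ÷ 50 g/eq = 320.2 eq = 320.2 mol HCl.
Mass of HCl: 320.2 × 36.5 = 11,690 g.
Mass of 15.7% solution: 11,690 / 0.157 = 74,440 g.
Volume: 74,440 g ÷ 1.16 g/mL = 64,180 mL.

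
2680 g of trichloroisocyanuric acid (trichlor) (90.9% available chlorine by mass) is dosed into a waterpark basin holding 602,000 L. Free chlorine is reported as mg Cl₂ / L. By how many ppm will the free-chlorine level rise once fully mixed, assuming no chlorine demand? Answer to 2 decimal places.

Available chlorine delivered: 2680 g × 0.909 = 2436 g as Cl₂.
Concentration rise: 2436 g / 602,000 L = 4.047 mg/L = 4.05 ppm.

4.05 ppm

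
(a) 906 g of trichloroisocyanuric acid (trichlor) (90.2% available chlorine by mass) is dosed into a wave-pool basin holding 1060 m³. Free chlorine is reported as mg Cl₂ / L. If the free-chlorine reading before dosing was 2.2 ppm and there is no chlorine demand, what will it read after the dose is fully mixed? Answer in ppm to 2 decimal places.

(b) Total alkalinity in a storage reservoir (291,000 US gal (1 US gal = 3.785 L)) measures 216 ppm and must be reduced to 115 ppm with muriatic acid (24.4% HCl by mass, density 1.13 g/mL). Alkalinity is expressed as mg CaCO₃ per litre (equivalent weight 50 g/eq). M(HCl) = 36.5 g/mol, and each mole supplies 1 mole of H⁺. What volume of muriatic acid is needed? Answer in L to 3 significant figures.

(a) Volume: 1060 m³ = 1,060,000 L.
(a) Available chlorine delivered: 906 g × 0.902 = 817.2 g as Cl₂.
(a) Concentration rise: 817.2 g / 1,060,000 L = 0.771 mg/L = 0.77 ppm.
(a) Final FC: 2.2 + 0.77 = 2.97 ppm.

(b) Volume: 291,000 US gal × 3.785 L/gal = 1,101,435 L.
(b) Alkalinity to neutralize: (216 − 115) = 101 mg/L as CaCO₃ × 1,101,435 L = 111,200 g as CaCO₃.
(b) Equivalents of H⁺ required: 111,200 ÷ 50 g/eq = 2225 eq = 2225 mol HCl.
(b) Mass of HCl: 2225 × 36.5 = 81,210 g.
(b) Mass of 24.4% solution: 81,210 / 0.244 = 332,800 g.
(b) Volume: 332,800 g ÷ 1.13 g/mL = 294,500 mL.

(a) 2.97 ppm; (b) 295 L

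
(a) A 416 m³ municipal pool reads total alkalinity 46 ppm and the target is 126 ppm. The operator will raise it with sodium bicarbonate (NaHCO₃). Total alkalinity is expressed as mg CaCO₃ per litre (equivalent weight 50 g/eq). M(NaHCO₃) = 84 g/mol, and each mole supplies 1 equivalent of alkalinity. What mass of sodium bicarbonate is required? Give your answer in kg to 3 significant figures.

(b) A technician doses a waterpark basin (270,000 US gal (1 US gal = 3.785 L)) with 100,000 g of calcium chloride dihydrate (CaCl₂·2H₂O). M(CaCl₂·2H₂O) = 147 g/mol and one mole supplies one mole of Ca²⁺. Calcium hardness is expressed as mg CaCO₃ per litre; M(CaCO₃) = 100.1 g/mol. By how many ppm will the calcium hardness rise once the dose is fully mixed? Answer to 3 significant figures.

(a) Volume: 416 m³ = 416,000 L.
(a) Alkalinity to add: (126 − 46) = 80 mg/L as CaCO₃ × 416,000 L = 33,280 g as CaCO₃.
(a) Equivalents: 33,280 g ÷ 50 g/eq = 665.6 eq.
(a) NaHCO₃ supplies 1 eq per mole → 665.6 mol.
(a) Mass: 665.6 mol × 84 g/mol = 55,910 g.

(b) Volume: 270,000 US gal × 3.785 L/gal = 1,021,950 L.
(b) Moles of Ca²⁺: 100,000 g ÷ 147 g/mol = 680.3 mol.
(b) As CaCO₃: 680.3 mol × 100.1 g/mol = 68,100 g.
(b) Rise: 68,100 g / 1,021,950 L × 1000 = 66.63 mg/L.

(a) 55.9 kg; (b) 66.6 ppm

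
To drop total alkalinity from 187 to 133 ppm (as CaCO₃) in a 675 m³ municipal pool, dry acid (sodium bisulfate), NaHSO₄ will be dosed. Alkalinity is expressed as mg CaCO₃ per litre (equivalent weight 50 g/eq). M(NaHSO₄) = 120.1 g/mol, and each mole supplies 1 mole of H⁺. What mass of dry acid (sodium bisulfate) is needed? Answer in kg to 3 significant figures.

87.6 kg

Volume: 675 m³ = 675,000 L.
Alkalinity to neutralize: (187 − 133) = 54 mg/L as CaCO₃ × 675,000 L = 36,450 g as CaCO₃.
Equivalents of H⁺ required: 36,450 ÷ 50 g/eq = 729 eq = 729 mol NaHSO₄.
Mass of NaHSO₄: 729 × 120.1 = 87,550 g.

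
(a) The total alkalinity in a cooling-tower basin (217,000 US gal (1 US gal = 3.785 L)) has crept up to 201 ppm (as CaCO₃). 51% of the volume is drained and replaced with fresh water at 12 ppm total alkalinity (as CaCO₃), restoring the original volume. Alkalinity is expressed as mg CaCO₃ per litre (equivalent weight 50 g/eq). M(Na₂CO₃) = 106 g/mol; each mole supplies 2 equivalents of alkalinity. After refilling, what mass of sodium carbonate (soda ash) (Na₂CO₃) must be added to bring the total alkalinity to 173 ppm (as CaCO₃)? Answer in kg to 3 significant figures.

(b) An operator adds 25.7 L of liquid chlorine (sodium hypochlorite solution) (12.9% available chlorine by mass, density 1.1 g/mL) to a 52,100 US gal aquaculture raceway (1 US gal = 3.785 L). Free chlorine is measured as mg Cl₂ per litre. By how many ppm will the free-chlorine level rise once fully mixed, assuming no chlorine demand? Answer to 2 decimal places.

(a) Volume: 217,000 US gal × 3.785 L/gal = 821,345 L.
(a) After draining 51% and refilling: 201 × 0.49 + 12 × 0.51 = 104.61 ppm.
(a) Deficit to target: 173 − 104.61 = 68.39 mg/L.
(a) As CaCO₃: 68.39 mg/L × 821,345 L = 56,170 g; ÷ 50 g/eq ÷ 2 = 561.7 mol Na₂CO₃.
(a) Mass: 561.7 × 106 = 59,540 g.

(b) Volume: 52,100 US gal × 3.785 L/gal = 197,198 L.
(b) Mass of solution: 25.7 L × 1000 mL/L × 1.1 g/mL = 28,270 g.
(b) Available chlorine delivered: 28,270 g × 0.129 = 3647 g as Cl₂.
(b) Concentration rise: 3647 g / 197,198 L = 18.49 mg/L = 18.49 ppm.

(a) 59.5 kg; (b) 18.49 ppm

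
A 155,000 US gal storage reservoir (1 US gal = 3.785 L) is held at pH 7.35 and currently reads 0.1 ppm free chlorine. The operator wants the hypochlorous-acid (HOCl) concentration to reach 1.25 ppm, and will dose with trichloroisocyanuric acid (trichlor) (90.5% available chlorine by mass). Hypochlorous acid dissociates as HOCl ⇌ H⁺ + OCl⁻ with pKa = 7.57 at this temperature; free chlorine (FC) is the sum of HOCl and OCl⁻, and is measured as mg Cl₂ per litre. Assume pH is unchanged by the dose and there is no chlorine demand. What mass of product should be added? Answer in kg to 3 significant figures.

Volume: 155,000 US gal × 3.785 L/gal = 586,675 L.
[OCl⁻]/[HOCl] = 10^(pH − pKa) = 10^(7.35 − 7.57) = 0.6026; fraction as HOCl = 1/(1 + 0.6026) = 0.624.
Free chlorine required for 1.25 ppm HOCl: 1.25 / 0.624 = 2.003 ppm.
FC to add: 2.003 − 0.1 = 1.903 mg/L as Cl₂.
Cl₂ equivalent: 1.903 mg/L × 586,675 L = 1117 g.
Product at 90.5% available Cl: 1117 / 0.905 = 1234 g.

1.23 kg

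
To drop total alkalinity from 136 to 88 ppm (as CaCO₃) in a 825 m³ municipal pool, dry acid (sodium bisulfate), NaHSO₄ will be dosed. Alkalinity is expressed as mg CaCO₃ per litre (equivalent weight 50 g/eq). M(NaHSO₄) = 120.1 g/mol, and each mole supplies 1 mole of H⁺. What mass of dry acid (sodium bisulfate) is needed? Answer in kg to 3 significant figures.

Volume: 825 m³ = 825,000 L.
Alkalinity to neutralize: (136 − 88) = 48 mg/L as CaCO₃ × 825,000 L = 39,600 g as CaCO₃.
Equivalents of H⁺ required: 39,600 ÷ 50 g/eq = 792 eq = 792 mol NaHSO₄.
Mass of NaHSO₄: 792 × 120.1 = 95,120 g.

95.1 kg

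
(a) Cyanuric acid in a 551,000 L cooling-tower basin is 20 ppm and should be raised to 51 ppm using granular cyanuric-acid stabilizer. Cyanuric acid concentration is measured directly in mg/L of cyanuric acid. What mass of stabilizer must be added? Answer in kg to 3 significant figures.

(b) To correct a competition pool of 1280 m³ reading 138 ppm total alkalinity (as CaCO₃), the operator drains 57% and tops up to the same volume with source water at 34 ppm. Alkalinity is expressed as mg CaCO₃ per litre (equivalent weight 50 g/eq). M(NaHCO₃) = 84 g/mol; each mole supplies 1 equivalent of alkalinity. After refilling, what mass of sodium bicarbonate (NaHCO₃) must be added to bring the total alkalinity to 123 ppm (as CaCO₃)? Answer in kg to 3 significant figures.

(a) CYA to add: (51 − 20) = 31 mg/L × 551,000 L = 17,080 g cyanuric acid.

(b) Volume: 1280 m³ = 1,280,000 L.
(b) After draining 57% and refilling: 138 × 0.43 + 34 × 0.57 = 78.72 ppm.
(b) Deficit to target: 123 − 78.72 = 44.28 mg/L.
(b) As CaCO₃: 44.28 mg/L × 1,280,000 L = 56,680 g; ÷ 50 g/eq ÷ 1 = 1134 mol NaHCO₃.
(b) Mass: 1134 × 84 = 95,220 g.

(a) 17.1 kg; (b) 95.2 kg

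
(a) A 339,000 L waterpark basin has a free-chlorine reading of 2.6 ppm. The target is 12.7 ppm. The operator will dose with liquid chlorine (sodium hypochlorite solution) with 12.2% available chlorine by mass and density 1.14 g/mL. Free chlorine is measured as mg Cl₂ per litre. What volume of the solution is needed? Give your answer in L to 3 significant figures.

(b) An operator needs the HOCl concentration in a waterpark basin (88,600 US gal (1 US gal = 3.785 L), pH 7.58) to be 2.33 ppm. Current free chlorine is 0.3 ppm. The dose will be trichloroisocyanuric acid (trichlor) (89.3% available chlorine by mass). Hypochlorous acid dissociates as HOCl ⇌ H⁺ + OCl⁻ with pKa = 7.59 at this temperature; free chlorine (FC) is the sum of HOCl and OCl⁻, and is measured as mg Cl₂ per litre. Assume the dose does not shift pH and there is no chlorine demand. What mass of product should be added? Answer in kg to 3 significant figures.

(a) 24.6 L; (b) 1.62 kg

(a) Chlorine deficit: 12.7 − 2.6 = 10.1 ppm = 10.1 mg/L as Cl₂.
(a) Cl₂ equivalent needed: 10.1 mg/L × 339,000 L = 3,424,000 mg = 3424 g.
(a) Product at 12.2% available chlorine: 3424 / 0.122 = 28,060 g.
(a) Volume at density 1.14 g/mL: 28,060 g ÷ 1.14 g/mL = 24,620 mL.

(b) Volume: 88,600 US gal × 3.785 L/gal = 335,351 L.
(b) [OCl⁻]/[HOCl] = 10^(pH − pKa) = 10^(7.58 − 7.59) = 0.9772; fraction as HOCl = 1/(1 + 0.9772) = 0.5058.
(b) Free chlorine required for 2.33 ppm HOCl: 2.33 / 0.5058 = 4.607 ppm.
(b) FC to add: 4.607 − 0.3 = 4.307 mg/L as Cl₂.
(b) Cl₂ equivalent: 4.307 mg/L × 335,351 L = 1444 g.
(b) Product at 89.3% available Cl: 1444 / 0.893 = 1617 g.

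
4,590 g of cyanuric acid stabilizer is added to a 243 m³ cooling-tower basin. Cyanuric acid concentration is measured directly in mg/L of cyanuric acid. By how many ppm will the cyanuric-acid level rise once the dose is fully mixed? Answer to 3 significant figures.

Volume: 243 m³ = 243,000 L.
Rise: 4,590 g / 243,000 L × 1000 = 18.89 mg/L.

18.9 ppm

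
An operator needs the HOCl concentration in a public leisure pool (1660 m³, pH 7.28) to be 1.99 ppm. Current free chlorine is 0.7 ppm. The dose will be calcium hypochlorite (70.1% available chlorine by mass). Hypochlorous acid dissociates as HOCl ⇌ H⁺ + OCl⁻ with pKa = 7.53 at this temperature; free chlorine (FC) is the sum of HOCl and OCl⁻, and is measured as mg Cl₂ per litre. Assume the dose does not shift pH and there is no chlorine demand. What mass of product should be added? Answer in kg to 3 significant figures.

Volume: 1660 m³ = 1,660,000 L.
[OCl⁻]/[HOCl] = 10^(pH − pKa) = 10^(7.28 − 7.53) = 0.5623; fraction as HOCl = 1/(1 + 0.5623) = 0.6401.
Free chlorine required for 1.99 ppm HOCl: 1.99 / 0.6401 = 3.109 ppm.
FC to add: 3.109 − 0.7 = 2.409 mg/L as Cl₂.
Cl₂ equivalent: 2.409 mg/L × 1,660,000 L = 3999 g.
Product at 70.1% available Cl: 3999 / 0.701 = 5705 g.

5.70 kg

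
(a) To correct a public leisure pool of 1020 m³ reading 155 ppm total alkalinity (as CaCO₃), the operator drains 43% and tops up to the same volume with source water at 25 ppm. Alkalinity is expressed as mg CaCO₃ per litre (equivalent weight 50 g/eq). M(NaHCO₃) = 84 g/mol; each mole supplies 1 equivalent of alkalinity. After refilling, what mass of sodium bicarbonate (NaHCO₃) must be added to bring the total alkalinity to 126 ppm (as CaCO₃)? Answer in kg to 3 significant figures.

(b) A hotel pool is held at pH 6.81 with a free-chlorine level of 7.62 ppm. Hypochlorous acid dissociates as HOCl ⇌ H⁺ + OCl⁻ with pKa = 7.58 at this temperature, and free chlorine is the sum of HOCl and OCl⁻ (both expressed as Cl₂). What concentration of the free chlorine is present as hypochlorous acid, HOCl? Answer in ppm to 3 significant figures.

(a) 46.1 kg; (b) 6.51 ppm

(a) Volume: 1020 m³ = 1,020,000 L.
(a) After draining 43% and refilling: 155 × 0.57 + 25 × 0.43 = 99.1 ppm.
(a) Deficit to target: 126 − 99.1 = 26.9 mg/L.
(a) As CaCO₃: 26.9 mg/L × 1,020,000 L = 27,440 g; ÷ 50 g/eq ÷ 1 = 548.8 mol NaHCO₃.
(a) Mass: 548.8 × 84 = 46,100 g.

(b) [OCl⁻]/[HOCl] = 10^(pH − pKa) = 10^(6.81 − 7.58) = 10^-0.77 = 0.1698.
(b) Fraction as HOCl = 1 / (1 + 0.1698) = 0.8548.
(b) HOCl = 0.8548 × 7.62 ppm = 6.514 ppm.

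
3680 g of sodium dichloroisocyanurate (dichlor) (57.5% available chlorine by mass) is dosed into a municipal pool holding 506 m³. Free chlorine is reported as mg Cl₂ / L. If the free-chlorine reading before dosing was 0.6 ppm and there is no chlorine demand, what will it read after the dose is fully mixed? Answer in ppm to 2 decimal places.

4.78 ppm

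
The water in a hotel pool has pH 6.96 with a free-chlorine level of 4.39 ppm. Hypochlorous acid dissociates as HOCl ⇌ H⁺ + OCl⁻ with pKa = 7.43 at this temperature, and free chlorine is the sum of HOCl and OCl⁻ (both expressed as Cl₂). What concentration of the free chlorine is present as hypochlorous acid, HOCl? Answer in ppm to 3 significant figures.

3.28 ppm

[OCl⁻]/[HOCl] = 10^(pH − pKa) = 10^(6.96 − 7.43) = 10^-0.47 = 0.3388.
Fraction as HOCl = 1 / (1 + 0.3388) = 0.7469.
HOCl = 0.7469 × 4.39 ppm = 3.279 ppm.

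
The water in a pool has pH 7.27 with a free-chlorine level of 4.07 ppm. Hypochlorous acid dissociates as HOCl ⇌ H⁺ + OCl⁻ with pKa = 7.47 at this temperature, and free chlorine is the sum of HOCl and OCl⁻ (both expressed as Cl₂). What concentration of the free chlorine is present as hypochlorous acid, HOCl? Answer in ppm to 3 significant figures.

2.50 ppm

[OCl⁻]/[HOCl] = 10^(pH − pKa) = 10^(7.27 − 7.47) = 10^-0.20 = 0.631.
Fraction as HOCl = 1 / (1 + 0.631) = 0.6131.
HOCl = 0.6131 × 4.07 ppm = 2.495 ppm.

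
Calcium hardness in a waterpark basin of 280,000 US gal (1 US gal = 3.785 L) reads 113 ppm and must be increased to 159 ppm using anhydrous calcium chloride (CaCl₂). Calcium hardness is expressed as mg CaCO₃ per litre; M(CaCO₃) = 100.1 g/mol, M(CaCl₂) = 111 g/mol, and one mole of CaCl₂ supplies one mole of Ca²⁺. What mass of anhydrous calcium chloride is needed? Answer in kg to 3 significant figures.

54.1 kg

Volume: 280,000 US gal × 3.785 L/gal = 1,059,800 L.
Hardness to add: (159 − 113) = 46 mg/L as CaCO₃ × 1,059,800 L = 48,750 g as CaCO₃.
Moles of Ca²⁺ (1 mol Ca²⁺ ≡ 1 mol CaCO₃): 48,750 / 100.1 g/mol = 487 mol.
Mass of CaCl₂: 487 × 111 = 54,060 g.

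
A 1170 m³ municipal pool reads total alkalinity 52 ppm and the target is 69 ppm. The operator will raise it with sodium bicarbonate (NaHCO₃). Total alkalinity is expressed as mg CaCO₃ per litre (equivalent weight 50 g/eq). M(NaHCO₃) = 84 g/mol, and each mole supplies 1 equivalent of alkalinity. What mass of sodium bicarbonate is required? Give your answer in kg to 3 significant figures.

33.4 kg

Volume: 1170 m³ = 1,170,000 L.
Alkalinity to add: (69 − 52) = 17 mg/L as CaCO₃ × 1,170,000 L = 19,890 g as CaCO₃.
Equivalents: 19,890 g ÷ 50 g/eq = 397.8 eq.
NaHCO₃ supplies 1 eq per mole → 397.8 mol.
Mass: 397.8 mol × 84 g/mol = 33,420 g.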